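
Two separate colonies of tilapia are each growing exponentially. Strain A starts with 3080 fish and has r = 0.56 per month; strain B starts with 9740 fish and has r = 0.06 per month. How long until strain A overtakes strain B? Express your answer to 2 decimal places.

2.30 months

Set 3080·e^(0.56t) = 9740·e^(0.06t).
e^((0.56 − 0.06)t) = 9740/3080 → e^(0.5·t) = 3.1623.
0.5·t = ln(3.1623) = 1.1513, so t = 1.1513/0.5 = 2.3026.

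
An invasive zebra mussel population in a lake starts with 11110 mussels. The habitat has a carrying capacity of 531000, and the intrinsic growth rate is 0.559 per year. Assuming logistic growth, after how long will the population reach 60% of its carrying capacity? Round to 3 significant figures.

A = (K − N₀)/N₀ = (531000 − 11110)/11110 = 46.795.
Solve 531000/(1 + 46.795·e^(−0.559t)) = 318600: 1 + 46.795·e^(−0.559t) = 1.6667, so e^(−0.559t) = 0.0142466.
−0.559·t = ln(0.0142466) = -4.2512, so t = 4.2512/0.559 = 7.6051.

7.61 years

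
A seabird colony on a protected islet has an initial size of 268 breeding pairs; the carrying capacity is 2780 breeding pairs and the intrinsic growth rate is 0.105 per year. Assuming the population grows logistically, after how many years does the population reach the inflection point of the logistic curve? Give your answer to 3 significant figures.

21.3 years

Logistic growth is fastest at N = K/2 = 1390.
A = (K − N₀)/N₀ = 9.3731. Set K/(1 + A·e^(−rt)) = K/2 → A·e^(−rt) = 1.
e^(−0.105t) = 1/9.3731 = 0.106688, so t = ln(9.3731)/0.105 = 2.2378/0.105 = 21.313.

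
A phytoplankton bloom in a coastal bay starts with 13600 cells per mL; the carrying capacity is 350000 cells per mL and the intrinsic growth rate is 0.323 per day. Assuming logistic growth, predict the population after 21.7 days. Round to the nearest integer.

A = (K − N₀)/N₀ = (350000 − 13600)/13600 = 24.735.
N(t) = K/(1 + A·e^(−rt)) = 350000/(1 + 24.735×e^(−0.323×21.7)).
e^(−7.009) = 0.00090362; denominator = 1 + 24.735×0.00090362 = 1.0224.
N = 350000/1.0224 = 342348.

342348 cells per mL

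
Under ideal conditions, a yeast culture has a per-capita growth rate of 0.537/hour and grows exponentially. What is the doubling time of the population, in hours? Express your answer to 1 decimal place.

Doubling time t_d = ln(2)/r = 0.6931/0.537 = 1.2908.

1.3 hours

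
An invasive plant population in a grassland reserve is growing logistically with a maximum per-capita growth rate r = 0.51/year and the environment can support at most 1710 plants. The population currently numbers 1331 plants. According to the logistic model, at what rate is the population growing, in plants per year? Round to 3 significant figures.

150 plants per year

dN/dt = rN(1 − N/K) = 0.51 × 1331 × (1 − 1331/1710).
1 − 1331/1710 = 0.22164; dN/dt = 0.51 × 1331 × 0.22164 = 150.45.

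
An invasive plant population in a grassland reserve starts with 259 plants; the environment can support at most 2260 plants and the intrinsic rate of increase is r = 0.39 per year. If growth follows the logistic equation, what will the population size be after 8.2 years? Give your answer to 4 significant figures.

1718 plants

A = (K − N₀)/N₀ = (2260 − 259)/259 = 7.7259.
N(t) = K/(1 + A·e^(−rt)) = 2260/(1 + 7.7259×e^(−0.39×8.2)).
e^(−3.198) = 0.040844; denominator = 1 + 7.7259×0.040844 = 1.3156.
N = 2260/1.3156 = 1717.91.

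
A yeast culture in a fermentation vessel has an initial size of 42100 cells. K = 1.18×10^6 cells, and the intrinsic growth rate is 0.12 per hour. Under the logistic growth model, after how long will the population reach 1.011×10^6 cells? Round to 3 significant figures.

42.4 hours

A = (K − N₀)/N₀ = (1.18×10^6 − 42100)/42100 = 27.029.
Solve 1.18×10^6/(1 + 27.029·e^(−0.12t)) = 1.011×10^6: 1 + 27.029·e^(−0.12t) = 1.1672, so e^(−0.12t) = 0.00618463.
−0.12·t = ln(0.00618463) = -5.0857, so t = 5.0857/0.12 = 42.381.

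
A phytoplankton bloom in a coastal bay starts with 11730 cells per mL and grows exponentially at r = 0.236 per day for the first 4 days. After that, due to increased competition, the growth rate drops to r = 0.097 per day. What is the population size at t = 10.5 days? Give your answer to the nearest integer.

56636 cells per mL

Phase 1: N(4) = 11730·e^(0.236×4) = 11730·e^0.944 = 30148.9.
Phase 2 runs for 10.5 − 4 = 6.5 days at r = 0.097.
N(10.5) = 30148.9·e^(0.097×6.5) = 30148.9·e^0.6305 = 56636.3.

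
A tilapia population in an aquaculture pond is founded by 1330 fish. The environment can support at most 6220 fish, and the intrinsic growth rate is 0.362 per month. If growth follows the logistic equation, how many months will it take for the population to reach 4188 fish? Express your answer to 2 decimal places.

5.59 months

A = (K − N₀)/N₀ = (6220 − 1330)/1330 = 3.6767.
Solve 6220/(1 + 3.6767·e^(−0.362t)) = 4188: 1 + 3.6767·e^(−0.362t) = 1.4852, so e^(−0.362t) = 0.131965.
−0.362·t = ln(0.131965) = -2.0252, so t = 2.0252/0.362 = 5.5945.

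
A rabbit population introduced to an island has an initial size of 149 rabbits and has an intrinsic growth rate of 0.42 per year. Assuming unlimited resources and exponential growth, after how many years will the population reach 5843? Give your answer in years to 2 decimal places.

8.74 years

Set N₀·e^(rt) = 5843: e^(0.42·t) = 5843/149 = 39.215.
0.42·t = ln(39.215) = 3.6691, so t = 3.6691/0.42 = 8.7358.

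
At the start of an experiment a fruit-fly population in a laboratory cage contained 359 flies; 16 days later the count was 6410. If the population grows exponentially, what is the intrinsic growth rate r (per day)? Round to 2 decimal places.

0.18 per day

From N(t) = N₀·e^(rt): e^(r·16) = 6410/359 = 17.855.
r·16 = ln(17.855) = 2.8823, so r = 2.8823/16 = 0.18014.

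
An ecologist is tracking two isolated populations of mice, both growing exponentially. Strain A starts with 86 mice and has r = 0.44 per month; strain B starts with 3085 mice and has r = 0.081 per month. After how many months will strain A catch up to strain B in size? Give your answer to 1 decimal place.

10.0 months

Set 86·e^(0.44t) = 3085·e^(0.081t).
e^((0.44 − 0.081)t) = 3085/86 → e^(0.359·t) = 35.872.
0.359·t = ln(35.872) = 3.58, so t = 3.58/0.359 = 9.972.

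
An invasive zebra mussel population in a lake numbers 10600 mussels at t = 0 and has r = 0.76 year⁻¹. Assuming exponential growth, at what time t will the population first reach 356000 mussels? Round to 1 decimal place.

Set N₀·e^(rt) = 356000: e^(0.76·t) = 356000/10600 = 33.585.
0.76·t = ln(33.585) = 3.5141, so t = 3.5141/0.76 = 4.6238.

4.6 years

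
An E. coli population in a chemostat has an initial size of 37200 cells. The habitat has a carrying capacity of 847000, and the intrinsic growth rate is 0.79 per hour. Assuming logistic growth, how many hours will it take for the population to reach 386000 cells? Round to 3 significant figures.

A = (K − N₀)/N₀ = (847000 − 37200)/37200 = 21.769.
Solve 847000/(1 + 21.769·e^(−0.79t)) = 386000: 1 + 21.769·e^(−0.79t) = 2.1943, so e^(−0.79t) = 0.0548629.
−0.79·t = ln(0.0548629) = -2.9029, so t = 2.9029/0.79 = 3.6746.

3.67 hours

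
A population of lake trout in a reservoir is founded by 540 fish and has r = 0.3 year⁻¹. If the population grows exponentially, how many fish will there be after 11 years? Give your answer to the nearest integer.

14641 fish

N(t) = N₀·e^(rt) = 540 × e^(0.3×11) = 540 × e^3.3.
e^3.3 ≈ 27.113, so N ≈ 540 × 27.113 = 14640.8.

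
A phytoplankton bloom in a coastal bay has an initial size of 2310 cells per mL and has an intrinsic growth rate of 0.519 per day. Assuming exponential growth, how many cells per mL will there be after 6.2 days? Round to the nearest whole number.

57688 cells per mL

N(t) = N₀·e^(rt) = 2310 × e^(0.519×6.2) = 2310 × e^3.218.
e^3.218 ≈ 24.973, so N ≈ 2310 × 24.973 = 57687.9.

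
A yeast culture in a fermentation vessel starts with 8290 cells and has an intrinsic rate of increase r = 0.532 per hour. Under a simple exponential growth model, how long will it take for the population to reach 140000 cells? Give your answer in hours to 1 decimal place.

5.3 hours

Set N₀·e^(rt) = 140000: e^(0.532·t) = 140000/8290 = 16.888.
0.532·t = ln(16.888) = 2.8266, so t = 2.8266/0.532 = 5.3131.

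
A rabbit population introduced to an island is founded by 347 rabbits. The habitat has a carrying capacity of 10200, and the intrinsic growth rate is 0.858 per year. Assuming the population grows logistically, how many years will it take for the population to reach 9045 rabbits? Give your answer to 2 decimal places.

A = (K − N₀)/N₀ = (10200 − 347)/347 = 28.395.
Solve 10200/(1 + 28.395·e^(−0.858t)) = 9045: 1 + 28.395·e^(−0.858t) = 1.1277, so e^(−0.858t) = 0.00449712.
−0.858·t = ln(0.00449712) = -5.4043, so t = 5.4043/0.858 = 6.2987.

6.30 years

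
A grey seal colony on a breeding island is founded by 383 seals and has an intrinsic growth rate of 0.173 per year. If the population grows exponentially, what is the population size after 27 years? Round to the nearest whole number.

N(t) = N₀·e^(rt) = 383 × e^(0.173×27) = 383 × e^4.671.
e^4.671 ≈ 106.8, so N ≈ 383 × 106.8 = 40906.1.

40906 seals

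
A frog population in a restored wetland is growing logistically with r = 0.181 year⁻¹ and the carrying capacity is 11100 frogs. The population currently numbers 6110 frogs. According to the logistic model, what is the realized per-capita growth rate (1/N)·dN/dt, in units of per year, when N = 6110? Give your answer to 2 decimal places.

(1/N)·dN/dt = r(1 − N/K) = 0.181 × (1 − 6110/11100).
= 0.181 × 0.44955 = 0.081368.

0.08 per year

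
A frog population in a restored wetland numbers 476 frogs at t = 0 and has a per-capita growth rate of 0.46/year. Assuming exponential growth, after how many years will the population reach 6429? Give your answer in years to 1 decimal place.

5.7 years

Set N₀·e^(rt) = 6429: e^(0.46·t) = 6429/476 = 13.506.
0.46·t = ln(13.506) = 2.6032, so t = 2.6032/0.46 = 5.659.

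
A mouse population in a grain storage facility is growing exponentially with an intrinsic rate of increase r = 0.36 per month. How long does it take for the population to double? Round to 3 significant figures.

1.93 months

Doubling time t_d = ln(2)/r = 0.6931/0.36 = 1.9254.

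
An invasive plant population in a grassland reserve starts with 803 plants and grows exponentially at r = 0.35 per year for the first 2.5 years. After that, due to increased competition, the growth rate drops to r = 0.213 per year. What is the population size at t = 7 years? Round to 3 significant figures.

5020 plants

Phase 1: N(2.5) = 803·e^(0.35×2.5) = 803·e^0.875 = 1926.3.
Phase 2 runs for 7 − 2.5 = 4.5 years at r = 0.213.
N(7) = 1926.3·e^(0.213×4.5) = 1926.3·e^0.9585 = 5023.36.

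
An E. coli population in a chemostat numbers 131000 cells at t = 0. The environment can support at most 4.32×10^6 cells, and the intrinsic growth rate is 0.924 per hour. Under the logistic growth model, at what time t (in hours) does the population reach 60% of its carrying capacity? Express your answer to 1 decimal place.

A = (K − N₀)/N₀ = (4.32×10^6 − 131000)/131000 = 31.977.
Solve 4.32×10^6/(1 + 31.977·e^(−0.924t)) = 2.592×10^6: 1 + 31.977·e^(−0.924t) = 1.6667, so e^(−0.924t) = 0.0208483.
−0.924·t = ln(0.0208483) = -3.8705, so t = 3.8705/0.924 = 4.1888.

4.2 hours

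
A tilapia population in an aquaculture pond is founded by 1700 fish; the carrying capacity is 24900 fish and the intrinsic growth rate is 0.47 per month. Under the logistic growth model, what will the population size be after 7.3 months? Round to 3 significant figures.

A = (K − N₀)/N₀ = (24900 − 1700)/1700 = 13.647.
N(t) = K/(1 + A·e^(−rt)) = 24900/(1 + 13.647×e^(−0.47×7.3)).
e^(−3.431) = 0.032355; denominator = 1 + 13.647×0.032355 = 1.4415.
N = 24900/1.4415 = 17273.1.

17300 fish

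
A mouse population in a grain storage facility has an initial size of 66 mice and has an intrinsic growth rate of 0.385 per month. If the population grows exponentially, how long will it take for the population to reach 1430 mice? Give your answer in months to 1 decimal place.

Set N₀·e^(rt) = 1430: e^(0.385·t) = 1430/66 = 21.667.
0.385·t = ln(21.667) = 3.0758, so t = 3.0758/0.385 = 7.989.

8.0 months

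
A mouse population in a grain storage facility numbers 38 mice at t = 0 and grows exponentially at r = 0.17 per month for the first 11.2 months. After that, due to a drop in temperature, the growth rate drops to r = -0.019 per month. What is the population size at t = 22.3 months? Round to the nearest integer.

207 mice

Phase 1: N(11.2) = 38·e^(0.17×11.2) = 38·e^1.904 = 255.082.
Phase 2 runs for 22.3 − 11.2 = 11.1 months at r = -0.019.
N(22.3) = 255.082·e^(-0.019×11.1) = 255.082·e^-0.2109 = 206.58.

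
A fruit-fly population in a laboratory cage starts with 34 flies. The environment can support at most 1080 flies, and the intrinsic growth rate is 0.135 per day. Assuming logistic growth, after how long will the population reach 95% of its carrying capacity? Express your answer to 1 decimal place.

47.2 days

A = (K − N₀)/N₀ = (1080 − 34)/34 = 30.765.
Solve 1080/(1 + 30.765·e^(−0.135t)) = 1026: 1 + 30.765·e^(−0.135t) = 1.0526, so e^(−0.135t) = 0.00171078.
−0.135·t = ln(0.00171078) = -6.3708, so t = 6.3708/0.135 = 47.191.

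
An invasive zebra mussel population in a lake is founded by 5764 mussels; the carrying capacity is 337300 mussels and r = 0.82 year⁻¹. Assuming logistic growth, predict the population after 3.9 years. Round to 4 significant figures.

100700 mussels

A = (K − N₀)/N₀ = (337300 − 5764)/5764 = 57.518.
N(t) = K/(1 + A·e^(−rt)) = 337300/(1 + 57.518×e^(−0.82×3.9)).
e^(−3.198) = 0.040844; denominator = 1 + 57.518×0.040844 = 3.3493.
N = 337300/3.3493 = 100709.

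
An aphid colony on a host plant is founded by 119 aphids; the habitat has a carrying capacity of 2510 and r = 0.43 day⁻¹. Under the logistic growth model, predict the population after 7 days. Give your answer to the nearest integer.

1261 aphids

A = (K − N₀)/N₀ = (2510 − 119)/119 = 20.092.
N(t) = K/(1 + A·e^(−rt)) = 2510/(1 + 20.092×e^(−0.43×7)).
e^(−3.01) = 0.049292; denominator = 1 + 20.092×0.049292 = 1.9904.
N = 2510/1.9904 = 1261.06.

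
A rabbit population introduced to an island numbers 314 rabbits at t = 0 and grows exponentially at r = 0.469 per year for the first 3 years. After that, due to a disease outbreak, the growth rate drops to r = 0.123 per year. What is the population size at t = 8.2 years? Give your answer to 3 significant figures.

2430 rabbits

Phase 1: N(3) = 314·e^(0.469×3) = 314·e^1.407 = 1282.28.
Phase 2 runs for 8.2 − 3 = 5.2 years at r = 0.123.
N(8.2) = 1282.28·e^(0.123×5.2) = 1282.28·e^0.6396 = 2430.84.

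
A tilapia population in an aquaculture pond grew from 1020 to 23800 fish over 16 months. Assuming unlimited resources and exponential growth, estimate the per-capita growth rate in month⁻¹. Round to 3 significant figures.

From N(t) = N₀·e^(rt): e^(r·16) = 23800/1020 = 23.333.
r·16 = ln(23.333) = 3.1499, so r = 3.1499/16 = 0.19687.

0.197 per month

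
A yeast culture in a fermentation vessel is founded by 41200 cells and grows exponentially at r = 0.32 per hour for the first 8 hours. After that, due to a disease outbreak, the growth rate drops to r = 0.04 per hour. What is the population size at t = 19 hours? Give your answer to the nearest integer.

Phase 1: N(8) = 41200·e^(0.32×8) = 41200·e^2.56 = 532956.
Phase 2 runs for 19 − 8 = 11 hours at r = 0.04.
N(19) = 532956·e^(0.04×11) = 532956·e^0.44 = 827524.

827524 cells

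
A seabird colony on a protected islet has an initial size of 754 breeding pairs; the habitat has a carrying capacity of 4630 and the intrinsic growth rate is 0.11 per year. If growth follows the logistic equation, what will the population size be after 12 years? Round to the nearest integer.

A = (K − N₀)/N₀ = (4630 − 754)/754 = 5.1406.
N(t) = K/(1 + A·e^(−rt)) = 4630/(1 + 5.1406×e^(−0.11×12)).
e^(−1.32) = 0.26714; denominator = 1 + 5.1406×0.26714 = 2.3732.
N = 4630/2.3732 = 1950.93.

1951 breeding pairs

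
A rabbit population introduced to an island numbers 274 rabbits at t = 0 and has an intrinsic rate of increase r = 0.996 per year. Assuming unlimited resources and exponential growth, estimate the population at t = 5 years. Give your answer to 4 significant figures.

39860 rabbits

N(t) = N₀·e^(rt) = 274 × e^(0.996×5) = 274 × e^4.98.
e^4.98 ≈ 145.47, so N ≈ 274 × 145.47 = 39860.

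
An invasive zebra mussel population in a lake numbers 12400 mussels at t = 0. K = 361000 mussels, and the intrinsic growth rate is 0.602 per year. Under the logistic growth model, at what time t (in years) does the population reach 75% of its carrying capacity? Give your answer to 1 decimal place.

7.4 years

A = (K − N₀)/N₀ = (361000 − 12400)/12400 = 28.113.
Solve 361000/(1 + 28.113·e^(−0.602t)) = 270750: 1 + 28.113·e^(−0.602t) = 1.3333, so e^(−0.602t) = 0.011857.
−0.602·t = ln(0.011857) = -4.4348, so t = 4.4348/0.602 = 7.3668.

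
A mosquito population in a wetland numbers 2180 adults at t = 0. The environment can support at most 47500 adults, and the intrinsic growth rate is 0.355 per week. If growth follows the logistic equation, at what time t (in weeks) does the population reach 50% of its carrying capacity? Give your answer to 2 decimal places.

A = (K − N₀)/N₀ = (47500 − 2180)/2180 = 20.789.
Solve 47500/(1 + 20.789·e^(−0.355t)) = 23750: 1 + 20.789·e^(−0.355t) = 2, so e^(−0.355t) = 0.0481024.
−0.355·t = ln(0.0481024) = -3.0344, so t = 3.0344/0.355 = 8.5477.

8.55 weeks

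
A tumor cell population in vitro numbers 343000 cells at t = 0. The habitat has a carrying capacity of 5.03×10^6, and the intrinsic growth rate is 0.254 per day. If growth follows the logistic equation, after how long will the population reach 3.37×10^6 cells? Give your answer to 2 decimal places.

13.08 days

A = (K − N₀)/N₀ = (5.03×10^6 − 343000)/343000 = 13.665.
Solve 5.03×10^6/(1 + 13.665·e^(−0.254t)) = 3.37×10^6: 1 + 13.665·e^(−0.254t) = 1.4926, so e^(−0.254t) = 0.0360477.
−0.254·t = ln(0.0360477) = -3.3229, so t = 3.3229/0.254 = 13.082.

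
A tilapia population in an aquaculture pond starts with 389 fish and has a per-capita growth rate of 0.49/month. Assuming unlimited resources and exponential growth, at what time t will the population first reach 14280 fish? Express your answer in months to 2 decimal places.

Set N₀·e^(rt) = 14280: e^(0.49·t) = 14280/389 = 36.71.
0.49·t = ln(36.71) = 3.603, so t = 3.603/0.49 = 7.3531.

7.35 months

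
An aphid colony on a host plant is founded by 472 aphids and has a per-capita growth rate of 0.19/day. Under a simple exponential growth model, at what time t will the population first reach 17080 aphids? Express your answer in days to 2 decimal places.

18.89 days

Set N₀·e^(rt) = 17080: e^(0.19·t) = 17080/472 = 36.186.
0.19·t = ln(36.186) = 3.5887, so t = 3.5887/0.19 = 18.888.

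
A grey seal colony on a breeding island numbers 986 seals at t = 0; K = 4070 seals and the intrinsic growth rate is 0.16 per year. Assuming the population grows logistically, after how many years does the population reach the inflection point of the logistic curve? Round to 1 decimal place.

Logistic growth is fastest at N = K/2 = 2035.
A = (K − N₀)/N₀ = 3.1278. Set K/(1 + A·e^(−rt)) = K/2 → A·e^(−rt) = 1.
e^(−0.16t) = 1/3.1278 = 0.319715, so t = ln(3.1278)/0.16 = 1.1403/0.16 = 7.127.

7.1 years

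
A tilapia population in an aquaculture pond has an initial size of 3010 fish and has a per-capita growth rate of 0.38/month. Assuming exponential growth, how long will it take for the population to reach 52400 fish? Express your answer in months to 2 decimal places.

Set N₀·e^(rt) = 52400: e^(0.38·t) = 52400/3010 = 17.409.
0.38·t = ln(17.409) = 2.857, so t = 2.857/0.38 = 7.5183.

7.52 months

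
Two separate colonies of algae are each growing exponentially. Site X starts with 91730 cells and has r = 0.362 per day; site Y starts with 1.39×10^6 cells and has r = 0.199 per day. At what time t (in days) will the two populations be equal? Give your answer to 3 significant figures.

16.7 days

Set 91730·e^(0.362t) = 1.39×10^6·e^(0.199t).
e^((0.362 − 0.199)t) = 1.39×10^6/91730 → e^(0.163·t) = 15.153.
0.163·t = ln(15.153) = 2.7182, so t = 2.7182/0.163 = 16.676.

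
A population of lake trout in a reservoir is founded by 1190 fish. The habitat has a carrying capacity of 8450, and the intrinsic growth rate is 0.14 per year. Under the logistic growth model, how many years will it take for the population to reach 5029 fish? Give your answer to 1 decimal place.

A = (K − N₀)/N₀ = (8450 − 1190)/1190 = 6.1008.
Solve 8450/(1 + 6.1008·e^(−0.14t)) = 5029: 1 + 6.1008·e^(−0.14t) = 1.6803, so e^(−0.14t) = 0.111502.
−0.14·t = ln(0.111502) = -2.1937, so t = 2.1937/0.14 = 15.669.

15.7 years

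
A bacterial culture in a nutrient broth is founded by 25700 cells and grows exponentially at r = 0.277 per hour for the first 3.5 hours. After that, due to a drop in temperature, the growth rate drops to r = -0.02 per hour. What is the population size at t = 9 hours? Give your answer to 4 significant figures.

60700 cells

Phase 1: N(3.5) = 25700·e^(0.277×3.5) = 25700·e^0.9695 = 67761.3.
Phase 2 runs for 9 − 3.5 = 5.5 hours at r = -0.02.
N(9) = 67761.3·e^(-0.02×5.5) = 67761.3·e^-0.11 = 60702.9.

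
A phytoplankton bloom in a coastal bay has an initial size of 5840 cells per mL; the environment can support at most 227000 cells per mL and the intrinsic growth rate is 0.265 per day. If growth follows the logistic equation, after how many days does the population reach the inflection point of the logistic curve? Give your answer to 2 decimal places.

Logistic growth is fastest at N = K/2 = 113500.
A = (K − N₀)/N₀ = 37.87. Set K/(1 + A·e^(−rt)) = K/2 → A·e^(−rt) = 1.
e^(−0.265t) = 1/37.87 = 0.0264062, so t = ln(37.87)/0.265 = 3.6342/0.265 = 13.714.

13.71 days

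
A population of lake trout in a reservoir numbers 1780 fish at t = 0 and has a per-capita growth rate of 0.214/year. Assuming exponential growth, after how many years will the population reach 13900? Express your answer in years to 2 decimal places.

9.60 years

Set N₀·e^(rt) = 13900: e^(0.214·t) = 13900/1780 = 7.809.
0.214·t = ln(7.809) = 2.0553, so t = 2.0553/0.214 = 9.6041.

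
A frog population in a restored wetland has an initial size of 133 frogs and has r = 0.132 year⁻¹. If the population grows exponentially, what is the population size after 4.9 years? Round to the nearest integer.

N(t) = N₀·e^(rt) = 133 × e^(0.132×4.9) = 133 × e^0.6468.
e^0.6468 ≈ 1.9094, so N ≈ 133 × 1.9094 = 253.953.

254 frogs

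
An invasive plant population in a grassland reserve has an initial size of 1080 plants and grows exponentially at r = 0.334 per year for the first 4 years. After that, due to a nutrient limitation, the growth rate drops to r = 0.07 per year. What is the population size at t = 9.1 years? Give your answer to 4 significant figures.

5871 plants

Phase 1: N(4) = 1080·e^(0.334×4) = 1080·e^1.336 = 4108.1.
Phase 2 runs for 9.1 − 4 = 5.1 years at r = 0.07.
N(9.1) = 4108.1·e^(0.07×5.1) = 4108.1·e^0.357 = 5870.62.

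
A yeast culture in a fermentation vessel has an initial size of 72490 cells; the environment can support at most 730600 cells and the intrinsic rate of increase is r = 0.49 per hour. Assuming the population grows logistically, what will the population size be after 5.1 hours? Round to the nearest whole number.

418451 cells

A = (K − N₀)/N₀ = (730600 − 72490)/72490 = 9.0786.
N(t) = K/(1 + A·e^(−rt)) = 730600/(1 + 9.0786×e^(−0.49×5.1)).
e^(−2.499) = 0.082167; denominator = 1 + 9.0786×0.082167 = 1.746.
N = 730600/1.746 = 418451.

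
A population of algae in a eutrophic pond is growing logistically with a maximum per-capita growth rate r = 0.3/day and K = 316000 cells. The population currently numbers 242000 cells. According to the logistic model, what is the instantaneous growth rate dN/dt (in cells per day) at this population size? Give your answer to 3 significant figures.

17000 cells per day

dN/dt = rN(1 − N/K) = 0.3 × 242000 × (1 − 242000/316000).
1 − 242000/316000 = 0.23418; dN/dt = 0.3 × 242000 × 0.23418 = 17001.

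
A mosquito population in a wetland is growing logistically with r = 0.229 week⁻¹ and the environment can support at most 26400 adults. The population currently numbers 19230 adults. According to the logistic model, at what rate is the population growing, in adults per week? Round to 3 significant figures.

dN/dt = rN(1 − N/K) = 0.229 × 19230 × (1 − 19230/26400).
1 − 19230/26400 = 0.27159; dN/dt = 0.229 × 19230 × 0.27159 = 1196.

1200 adults per week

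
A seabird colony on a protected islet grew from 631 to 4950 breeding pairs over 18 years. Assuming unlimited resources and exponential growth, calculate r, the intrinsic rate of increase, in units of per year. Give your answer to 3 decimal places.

0.114 per year

From N(t) = N₀·e^(rt): e^(r·18) = 4950/631 = 7.8447.
r·18 = ln(7.8447) = 2.0598, so r = 2.0598/18 = 0.11444.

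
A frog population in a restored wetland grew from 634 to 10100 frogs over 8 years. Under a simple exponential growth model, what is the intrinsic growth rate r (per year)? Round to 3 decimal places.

From N(t) = N₀·e^(rt): e^(r·8) = 10100/634 = 15.931.
r·8 = ln(15.931) = 2.7682, so r = 2.7682/8 = 0.34603.

0.346 per year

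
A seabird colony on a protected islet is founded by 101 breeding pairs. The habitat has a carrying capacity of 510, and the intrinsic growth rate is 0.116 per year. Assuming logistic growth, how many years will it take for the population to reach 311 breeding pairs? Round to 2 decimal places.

15.91 years

A = (K − N₀)/N₀ = (510 − 101)/101 = 4.0495.
Solve 510/(1 + 4.0495·e^(−0.116t)) = 311: 1 + 4.0495·e^(−0.116t) = 1.6399, so e^(−0.116t) = 0.158012.
−0.116·t = ln(0.158012) = -1.8451, so t = 1.8451/0.116 = 15.906.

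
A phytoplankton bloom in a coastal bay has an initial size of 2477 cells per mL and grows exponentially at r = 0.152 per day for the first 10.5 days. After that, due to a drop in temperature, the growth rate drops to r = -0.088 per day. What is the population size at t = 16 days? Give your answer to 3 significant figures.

Phase 1: N(10.5) = 2477·e^(0.152×10.5) = 2477·e^1.596 = 12219.7.
Phase 2 runs for 16 − 10.5 = 5.5 days at r = -0.088.
N(16) = 12219.7·e^(-0.088×5.5) = 12219.7·e^-0.484 = 7531.15.

7530 cells per mL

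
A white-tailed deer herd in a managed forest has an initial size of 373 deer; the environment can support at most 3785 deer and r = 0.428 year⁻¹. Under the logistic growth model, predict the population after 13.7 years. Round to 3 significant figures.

A = (K − N₀)/N₀ = (3785 − 373)/373 = 9.1475.
N(t) = K/(1 + A·e^(−rt)) = 3785/(1 + 9.1475×e^(−0.428×13.7)).
e^(−5.864) = 0.002841; denominator = 1 + 9.1475×0.002841 = 1.026.
N = 3785/1.026 = 3689.13.

3690 deer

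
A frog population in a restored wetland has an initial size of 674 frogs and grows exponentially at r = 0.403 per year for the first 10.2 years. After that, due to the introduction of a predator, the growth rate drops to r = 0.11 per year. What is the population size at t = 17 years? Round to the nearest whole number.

86841 frogs

Phase 1: N(10.2) = 674·e^(0.403×10.2) = 674·e^4.111 = 41102.7.
Phase 2 runs for 17 − 10.2 = 6.8 years at r = 0.11.
N(17) = 41102.7·e^(0.11×6.8) = 41102.7·e^0.748 = 86840.7.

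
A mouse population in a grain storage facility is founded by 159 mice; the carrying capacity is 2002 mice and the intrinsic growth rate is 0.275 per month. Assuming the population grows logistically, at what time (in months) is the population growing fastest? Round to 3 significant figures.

Logistic growth is fastest at N = K/2 = 1001.
A = (K − N₀)/N₀ = 11.591. Set K/(1 + A·e^(−rt)) = K/2 → A·e^(−rt) = 1.
e^(−0.275t) = 1/11.591 = 0.0862724, so t = ln(11.591)/0.275 = 2.4502/0.275 = 8.91.

8.91 months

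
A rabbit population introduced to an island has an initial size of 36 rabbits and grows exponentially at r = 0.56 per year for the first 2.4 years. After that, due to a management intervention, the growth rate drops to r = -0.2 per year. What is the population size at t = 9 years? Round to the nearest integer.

37 rabbits

Phase 1: N(2.4) = 36·e^(0.56×2.4) = 36·e^1.344 = 138.037.
Phase 2 runs for 9 − 2.4 = 6.6 years at r = -0.2.
N(9) = 138.037·e^(-0.2×6.6) = 138.037·e^-1.32 = 36.8745.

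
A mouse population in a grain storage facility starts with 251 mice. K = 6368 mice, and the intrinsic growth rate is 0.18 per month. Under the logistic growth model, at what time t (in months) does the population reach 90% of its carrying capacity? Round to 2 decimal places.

29.95 months

A = (K − N₀)/N₀ = (6368 − 251)/251 = 24.371.
Solve 6368/(1 + 24.371·e^(−0.18t)) = 5731.2: 1 + 24.371·e^(−0.18t) = 1.1111, so e^(−0.18t) = 0.00455924.
−0.18·t = ln(0.00455924) = -5.3906, so t = 5.3906/0.18 = 29.948.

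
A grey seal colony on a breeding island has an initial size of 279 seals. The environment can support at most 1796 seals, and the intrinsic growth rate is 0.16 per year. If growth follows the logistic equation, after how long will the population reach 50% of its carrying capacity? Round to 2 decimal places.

10.58 years

A = (K − N₀)/N₀ = (1796 − 279)/279 = 5.4373.
Solve 1796/(1 + 5.4373·e^(−0.16t)) = 898: 1 + 5.4373·e^(−0.16t) = 2, so e^(−0.16t) = 0.183916.
−0.16·t = ln(0.183916) = -1.6933, so t = 1.6933/0.16 = 10.583.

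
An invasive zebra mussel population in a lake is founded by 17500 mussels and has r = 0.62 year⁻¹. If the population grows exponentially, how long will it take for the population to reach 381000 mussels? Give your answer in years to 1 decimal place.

Set N₀·e^(rt) = 381000: e^(0.62·t) = 381000/17500 = 21.771.
0.62·t = ln(21.771) = 3.0806, so t = 3.0806/0.62 = 4.9687.

5.0 years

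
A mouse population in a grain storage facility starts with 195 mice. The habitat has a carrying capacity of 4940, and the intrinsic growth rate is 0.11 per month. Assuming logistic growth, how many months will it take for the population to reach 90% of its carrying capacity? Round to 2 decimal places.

A = (K − N₀)/N₀ = (4940 − 195)/195 = 24.333.
Solve 4940/(1 + 24.333·e^(−0.11t)) = 4446: 1 + 24.333·e^(−0.11t) = 1.1111, so e^(−0.11t) = 0.00456621.
−0.11·t = ln(0.00456621) = -5.3891, so t = 5.3891/0.11 = 48.992.

48.99 months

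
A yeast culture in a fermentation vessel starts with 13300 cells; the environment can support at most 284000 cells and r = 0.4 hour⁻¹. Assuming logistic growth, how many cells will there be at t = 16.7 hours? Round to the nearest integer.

276922 cells

A = (K − N₀)/N₀ = (284000 − 13300)/13300 = 20.353.
N(t) = K/(1 + A·e^(−rt)) = 284000/(1 + 20.353×e^(−0.4×16.7)).
e^(−6.68) = 0.0012558; denominator = 1 + 20.353×0.0012558 = 1.0256.
N = 284000/1.0256 = 276922.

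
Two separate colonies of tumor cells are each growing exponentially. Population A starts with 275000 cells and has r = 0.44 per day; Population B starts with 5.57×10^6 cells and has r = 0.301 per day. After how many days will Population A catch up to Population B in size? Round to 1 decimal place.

Set 275000·e^(0.44t) = 5.57×10^6·e^(0.301t).
e^((0.44 − 0.301)t) = 5.57×10^6/275000 → e^(0.139·t) = 20.255.
0.139·t = ln(20.255) = 3.0084, so t = 3.0084/0.139 = 21.643.

21.6 days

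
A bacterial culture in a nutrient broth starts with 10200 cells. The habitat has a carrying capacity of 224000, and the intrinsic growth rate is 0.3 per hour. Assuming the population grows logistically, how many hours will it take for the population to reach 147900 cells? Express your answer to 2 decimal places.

12.36 hours

A = (K − N₀)/N₀ = (224000 − 10200)/10200 = 20.961.
Solve 224000/(1 + 20.961·e^(−0.3t)) = 147900: 1 + 20.961·e^(−0.3t) = 1.5145, so e^(−0.3t) = 0.0245476.
−0.3·t = ln(0.0245476) = -3.7071, so t = 3.7071/0.3 = 12.357.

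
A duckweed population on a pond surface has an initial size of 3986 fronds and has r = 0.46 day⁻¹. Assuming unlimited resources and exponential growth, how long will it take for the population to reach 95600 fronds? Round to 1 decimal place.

6.9 days

Set N₀·e^(rt) = 95600: e^(0.46·t) = 95600/3986 = 23.984.
0.46·t = ln(23.984) = 3.1774, so t = 3.1774/0.46 = 6.9074.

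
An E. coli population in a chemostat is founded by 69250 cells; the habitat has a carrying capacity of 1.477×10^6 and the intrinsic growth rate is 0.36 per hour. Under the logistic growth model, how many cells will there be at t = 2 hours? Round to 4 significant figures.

135600 cells

A = (K − N₀)/N₀ = (1.477×10^6 − 69250)/69250 = 20.329.
N(t) = K/(1 + A·e^(−rt)) = 1.477×10^6/(1 + 20.329×e^(−0.36×2)).
e^(−0.72) = 0.48675; denominator = 1 + 20.329×0.48675 = 10.895.
N = 1.477×10^6/10.895 = 135567.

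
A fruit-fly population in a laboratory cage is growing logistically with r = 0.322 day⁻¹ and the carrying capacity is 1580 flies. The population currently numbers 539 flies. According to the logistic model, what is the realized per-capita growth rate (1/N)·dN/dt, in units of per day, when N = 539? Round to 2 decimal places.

0.21 per day

(1/N)·dN/dt = r(1 − N/K) = 0.322 × (1 − 539/1580).
= 0.322 × 0.65886 = 0.21215.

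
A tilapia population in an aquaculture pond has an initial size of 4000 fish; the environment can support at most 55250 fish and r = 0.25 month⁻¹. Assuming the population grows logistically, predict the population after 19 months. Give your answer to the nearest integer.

A = (K − N₀)/N₀ = (55250 − 4000)/4000 = 12.812.
N(t) = K/(1 + A·e^(−rt)) = 55250/(1 + 12.812×e^(−0.25×19)).
e^(−4.75) = 0.0086517; denominator = 1 + 12.812×0.0086517 = 1.1108.
N = 55250/1.1108 = 49736.7.

49737 fish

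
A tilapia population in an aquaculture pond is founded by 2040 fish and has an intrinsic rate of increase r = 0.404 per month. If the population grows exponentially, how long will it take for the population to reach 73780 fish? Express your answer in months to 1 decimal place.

8.9 months

Set N₀·e^(rt) = 73780: e^(0.404·t) = 73780/2040 = 36.167.
0.404·t = ln(36.167) = 3.5881, so t = 3.5881/0.404 = 8.8815.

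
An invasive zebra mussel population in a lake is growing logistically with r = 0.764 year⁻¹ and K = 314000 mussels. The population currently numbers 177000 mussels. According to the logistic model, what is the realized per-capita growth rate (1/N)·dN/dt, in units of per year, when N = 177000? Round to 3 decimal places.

(1/N)·dN/dt = r(1 − N/K) = 0.764 × (1 − 177000/314000).
= 0.764 × 0.43631 = 0.33334.

0.333 per year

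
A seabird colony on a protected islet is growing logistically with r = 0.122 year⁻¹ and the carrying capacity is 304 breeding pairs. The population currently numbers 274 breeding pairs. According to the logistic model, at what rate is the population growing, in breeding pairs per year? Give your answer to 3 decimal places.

dN/dt = rN(1 − N/K) = 0.122 × 274 × (1 − 274/304).
1 − 274/304 = 0.098684; dN/dt = 0.122 × 274 × 0.098684 = 3.2988.

3.299 breeding pairs per year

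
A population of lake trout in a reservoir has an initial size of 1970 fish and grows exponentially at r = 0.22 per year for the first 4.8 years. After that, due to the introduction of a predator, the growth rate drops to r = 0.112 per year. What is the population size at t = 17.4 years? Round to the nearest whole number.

Phase 1: N(4.8) = 1970·e^(0.22×4.8) = 1970·e^1.056 = 5663.45.
Phase 2 runs for 17.4 − 4.8 = 12.6 years at r = 0.112.
N(17.4) = 5663.45·e^(0.112×12.6) = 5663.45·e^1.411 = 23225.1.

23225 fish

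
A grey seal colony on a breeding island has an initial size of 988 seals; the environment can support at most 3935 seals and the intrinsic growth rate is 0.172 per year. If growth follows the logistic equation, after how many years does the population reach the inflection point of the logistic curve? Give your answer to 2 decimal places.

6.35 years

Logistic growth is fastest at N = K/2 = 1967.5.
A = (K − N₀)/N₀ = 2.9828. Set K/(1 + A·e^(−rt)) = K/2 → A·e^(−rt) = 1.
e^(−0.172t) = 1/2.9828 = 0.335256, so t = ln(2.9828)/0.172 = 1.0929/0.172 = 6.3538.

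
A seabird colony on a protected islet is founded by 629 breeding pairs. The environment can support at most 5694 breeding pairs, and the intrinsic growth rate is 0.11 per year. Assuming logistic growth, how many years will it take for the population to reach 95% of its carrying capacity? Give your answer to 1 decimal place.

45.7 years

A = (K − N₀)/N₀ = (5694 − 629)/629 = 8.0525.
Solve 5694/(1 + 8.0525·e^(−0.11t)) = 5409.3: 1 + 8.0525·e^(−0.11t) = 1.0526, so e^(−0.11t) = 0.00653608.
−0.11·t = ln(0.00653608) = -5.0304, so t = 5.0304/0.11 = 45.731.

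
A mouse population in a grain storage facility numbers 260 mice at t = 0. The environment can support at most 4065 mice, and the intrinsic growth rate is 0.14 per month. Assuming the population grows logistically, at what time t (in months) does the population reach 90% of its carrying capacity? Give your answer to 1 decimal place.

A = (K − N₀)/N₀ = (4065 − 260)/260 = 14.635.
Solve 4065/(1 + 14.635·e^(−0.14t)) = 3658.5: 1 + 14.635·e^(−0.14t) = 1.1111, so e^(−0.14t) = 0.00759235.
−0.14·t = ln(0.00759235) = -4.8806, so t = 4.8806/0.14 = 34.862.

34.9 months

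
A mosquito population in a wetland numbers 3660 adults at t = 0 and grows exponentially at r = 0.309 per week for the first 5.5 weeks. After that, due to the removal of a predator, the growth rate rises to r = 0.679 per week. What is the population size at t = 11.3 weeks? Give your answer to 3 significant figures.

1030000 adults

Phase 1: N(5.5) = 3660·e^(0.309×5.5) = 3660·e^1.7 = 20024.6.
Phase 2 runs for 11.3 − 5.5 = 5.8 weeks at r = 0.679.
N(11.3) = 20024.6·e^(0.679×5.8) = 20024.6·e^3.938 = 1.027787×10^6.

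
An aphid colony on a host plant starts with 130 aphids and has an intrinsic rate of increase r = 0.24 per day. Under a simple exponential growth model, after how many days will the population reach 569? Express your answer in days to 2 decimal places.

Set N₀·e^(rt) = 569: e^(0.24·t) = 569/130 = 4.3769.
0.24·t = ln(4.3769) = 1.4763, so t = 1.4763/0.24 = 6.1514.

6.15 days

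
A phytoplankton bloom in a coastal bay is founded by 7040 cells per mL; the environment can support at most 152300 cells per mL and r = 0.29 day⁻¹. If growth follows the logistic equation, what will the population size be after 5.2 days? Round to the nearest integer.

27356 cells per mL

A = (K − N₀)/N₀ = (152300 − 7040)/7040 = 20.634.
N(t) = K/(1 + A·e^(−rt)) = 152300/(1 + 20.634×e^(−0.29×5.2)).
e^(−1.508) = 0.22135; denominator = 1 + 20.634×0.22135 = 5.5673.
N = 152300/5.5673 = 27356.3.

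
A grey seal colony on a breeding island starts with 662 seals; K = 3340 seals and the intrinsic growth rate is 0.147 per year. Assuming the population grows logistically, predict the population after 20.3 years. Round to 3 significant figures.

2770 seals

A = (K − N₀)/N₀ = (3340 − 662)/662 = 4.0453.
N(t) = K/(1 + A·e^(−rt)) = 3340/(1 + 4.0453×e^(−0.147×20.3)).
e^(−2.984) = 0.050585; denominator = 1 + 4.0453×0.050585 = 1.2046.
N = 3340/1.2046 = 2772.63.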